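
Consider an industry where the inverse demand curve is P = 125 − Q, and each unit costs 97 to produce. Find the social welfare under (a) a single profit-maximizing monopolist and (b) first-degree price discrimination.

Monopoly: TS = 294; Perfect PD: TS = 392

The monopolist equates marginal revenue to marginal cost: 125 − 2Q = 97, so Q = 14. From demand, P = 111.
CS = ½·(125 − 111)·14 = 98; PS = (111 − 97)·14 = 196; TS = 294.
Under first-degree price discrimination the firm charges each unit its demand price and produces up to where P = MC, i.e. Q = 28. Consumer surplus is zero; producer surplus equals total surplus.
TS = 392 (equal to competitive TS).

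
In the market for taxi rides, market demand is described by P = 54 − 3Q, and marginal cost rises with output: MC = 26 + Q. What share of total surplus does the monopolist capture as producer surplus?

Monopoly sets MR = MC: 54 − 6Q = 26 + Q ⇒ Q = 4, P = 54 − 3·4 = 42.
CS = ½·(54 − 42)·4 = 24.
PS = P·Q − VC(Q) = 42·4 − (26·4 + ½·1·4²) = 56.
Share captured = PS/TS = 56/80 = 0.7.

PS/TS = 0.7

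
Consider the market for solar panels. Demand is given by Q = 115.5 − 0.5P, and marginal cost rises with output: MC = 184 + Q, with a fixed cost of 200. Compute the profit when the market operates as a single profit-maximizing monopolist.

Profit = 20.9

Inverting demand: P = 231 − 2Q.
The monopolist equates marginal revenue to marginal cost: 231 − 4Q = 184 + Q, so Q = 9.4. From demand, P = 212.2.
Profit = 212.2·9.4 − (184·9.4 + ½·1·9.4²) − 200 = 20.9.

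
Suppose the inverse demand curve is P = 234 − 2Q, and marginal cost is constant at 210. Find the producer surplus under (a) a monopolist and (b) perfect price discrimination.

The monopolist equates marginal revenue to marginal cost: 234 − 4Q = 210, so Q = 6. From demand, P = 222.
PS = (222 − 210)·6 = 72.
A perfectly discriminating monopolist sells every unit with P(Q) ≥ MC(Q), so output equals the competitive quantity Q = 12. Each buyer pays their reservation price, so CS = 0 and the firm captures all surplus.
PS = ½·(234 − 210)·12 = 144.

Monopoly: PS = 72; Perfect PD: PS = 144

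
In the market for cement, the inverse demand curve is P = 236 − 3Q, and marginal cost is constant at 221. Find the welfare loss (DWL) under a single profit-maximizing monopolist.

Under competition P = MC = 221, so Q = (236 − 221)/3 = 5.
The monopolist equates marginal revenue to marginal cost: 236 − 6Q = 221, so Q = 2.5. From demand, P = 228.5.
DWL is the triangle between Q = 2.5 and Q = 5: ½·(5 − 2.5)·(228.5 − 221) = 9.375.

DWL = 9.375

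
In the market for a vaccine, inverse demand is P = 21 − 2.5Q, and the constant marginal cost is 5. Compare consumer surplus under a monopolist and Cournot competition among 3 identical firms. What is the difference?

CS rises by 16

A monopolist chooses Q where MR = MC. MR = 21 − 5Q; setting this equal to 5 gives Q = 3.2 and P = 13.
CS = ½·(21 − 13)·3.2 = 12.8.
In a 3-firm Cournot equilibrium, symmetry and the first-order condition give q = (21 − 5)/(10) = 1.6. So Q = 4.8 and P = 9.
CS = ½·(21 − 9)·4.8 = 28.8.
Change in consumer surplus: 28.8 − 12.8 = 16.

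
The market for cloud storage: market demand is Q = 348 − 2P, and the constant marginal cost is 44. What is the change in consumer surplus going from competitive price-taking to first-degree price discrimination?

Inverting demand: P = 174 − 0.5Q.
Under competition P = MC = 44, so Q = (174 − 44)/0.5 = 260.
CS = ½·(174 − 44)·260 = 16900.
With perfect price discrimination, output is the efficient level Q = 260 (where demand meets MC), but every buyer pays their willingness to pay: CS = 0 and PS = total surplus.
CS = 0.
Change in consumer surplus: 0 − 16900 = −16900.

CS falls by 16900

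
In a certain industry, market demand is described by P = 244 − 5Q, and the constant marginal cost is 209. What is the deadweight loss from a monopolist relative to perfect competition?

Under competition P = MC = 209, so Q = (244 − 209)/5 = 7.
Monopoly sets MR = MC: 244 − 10Q = 209 ⇒ Q = 3.5, P = 244 − 5·3.5 = 226.5.
DWL is the triangle between Q = 3.5 and Q = 7: ½·(7 − 3.5)·(226.5 − 209) = 30.625.

DWL = 30.625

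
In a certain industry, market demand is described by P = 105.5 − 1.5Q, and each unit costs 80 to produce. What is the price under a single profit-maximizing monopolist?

P = 92.75

Monopoly sets MR = MC: 105.5 − 3Q = 80 ⇒ Q = 8.5, P = 105.5 − 1.5·8.5 = 92.75.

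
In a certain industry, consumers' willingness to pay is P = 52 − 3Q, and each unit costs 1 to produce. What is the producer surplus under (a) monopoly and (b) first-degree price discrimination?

The monopolist equates marginal revenue to marginal cost: 52 − 6Q = 1, so Q = 8.5. From demand, P = 26.5.
PS = (26.5 − 1)·8.5 = 216.75.
Under first-degree price discrimination the firm charges each unit its demand price and produces up to where P = MC, i.e. Q = 17. Consumer surplus is zero; producer surplus equals total surplus.
PS = ½·(52 − 1)·17 = 433.5.

Monopoly: PS = 216.75; Perfect PD: PS = 433.5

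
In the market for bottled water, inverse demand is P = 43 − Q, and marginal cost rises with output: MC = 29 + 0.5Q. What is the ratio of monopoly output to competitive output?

Q_m/Q_c = 0.6

A monopolist chooses Q where MR = MC. MR = 43 − 2Q; setting this equal to 29 + 0.5Q gives Q = 5.6 and P = 37.4.
Under competition P = MC: 43 − Q = 29 + 0.5Q ⇒ Q = 28/3, P = 101/3.
Ratio Q_m/Q_c = 5.6/(28/3) = 0.6.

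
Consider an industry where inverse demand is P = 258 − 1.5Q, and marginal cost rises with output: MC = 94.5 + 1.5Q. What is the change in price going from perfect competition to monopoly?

Price rises by 27.25

Competitive equilibrium sets price equal to marginal cost: 258 − 1.5Q = 94.5 + 1.5Q, so Q = 54.5 and P = 176.25.
A monopolist chooses Q where MR = MC. MR = 258 − 3Q; setting this equal to 94.5 + 1.5Q gives Q = 109/3 and P = 203.5.
Change in price: 203.5 − 176.25 = 27.25.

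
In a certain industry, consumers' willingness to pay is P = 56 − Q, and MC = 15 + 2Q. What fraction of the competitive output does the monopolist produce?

A monopolist chooses Q where MR = MC. MR = 56 − 2Q; setting this equal to 15 + 2Q gives Q = 10.25 and P = 45.75.
Under competition P = MC: 56 − Q = 15 + 2Q ⇒ Q = 41/3, P = 127/3.
Ratio Q_m/Q_c = 10.25/(41/3) = 0.75.

Q_m/Q_c = 0.75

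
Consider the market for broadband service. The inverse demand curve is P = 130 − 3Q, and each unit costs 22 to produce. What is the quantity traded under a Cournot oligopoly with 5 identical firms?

Q = 30

With 5 symmetric Cournot firms, each firm's FOC gives 130 − 18q = 22, so q = 6, Q = 5·6 = 30, and P = 40.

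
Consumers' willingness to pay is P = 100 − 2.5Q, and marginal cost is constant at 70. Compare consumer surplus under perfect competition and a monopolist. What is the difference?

Perfect competition: P = MC = 70, so 100 − 2.5Q = 70 and Q = 12.
CS = ½·(100 − 70)·12 = 180.
Monopoly sets MR = MC: 100 − 5Q = 70 ⇒ Q = 6, P = 100 − 2.5·6 = 85.
CS = ½·(100 − 85)·6 = 45.
Change in consumer surplus: 45 − 180 = −135.

CS falls by 135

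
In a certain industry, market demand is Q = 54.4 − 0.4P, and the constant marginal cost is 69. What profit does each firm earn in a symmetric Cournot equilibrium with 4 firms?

π_i = 71.824

Inverting demand: P = 136 − 2.5Q.
Cournot with 4 identical firms: the symmetric best-response condition is 136 − 12.5q = 69. Each firm produces q = 5.36, total output Q = 21.44, price P = 82.4.
Each firm's profit = (82.4 − 69)·5.36 = 71.824.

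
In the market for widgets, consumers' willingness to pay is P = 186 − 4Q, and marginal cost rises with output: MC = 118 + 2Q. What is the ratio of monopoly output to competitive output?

Q_m/Q_c = 0.6

A monopolist chooses Q where MR = MC. MR = 186 − 8Q; setting this equal to 118 + 2Q gives Q = 6.8 and P = 158.8.
Under competition P = MC: 186 − 4Q = 118 + 2Q ⇒ Q = 34/3, P = 422/3.
Ratio Q_m/Q_c = 6.8/(34/3) = 0.6.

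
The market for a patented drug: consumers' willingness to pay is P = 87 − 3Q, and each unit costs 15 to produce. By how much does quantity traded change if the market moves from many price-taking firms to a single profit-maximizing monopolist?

Under competition P = MC = 15, so Q = (87 − 15)/3 = 24.
Monopoly sets MR = MC: 87 − 6Q = 15 ⇒ Q = 12, P = 87 − 3·12 = 51.
Change in quantity traded: 12 − 24 = −12.

Quantity traded falls by 12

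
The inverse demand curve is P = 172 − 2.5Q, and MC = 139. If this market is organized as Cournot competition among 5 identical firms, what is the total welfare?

In a 5-firm Cournot equilibrium, symmetry and the first-order condition give q = (172 − 139)/(15) = 2.2. So Q = 11 and P = 144.5.
CS = ½·(172 − 144.5)·11 = 151.25; PS = (144.5 − 139)·11 = 60.5; TS = 211.75.

TS = 211.75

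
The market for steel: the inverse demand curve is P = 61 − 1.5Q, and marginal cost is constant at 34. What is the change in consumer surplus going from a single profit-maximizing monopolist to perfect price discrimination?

CS falls by 60.75

The monopolist equates marginal revenue to marginal cost: 61 − 3Q = 34, so Q = 9. From demand, P = 47.5.
CS = ½·(61 − 47.5)·9 = 60.75.
A perfectly discriminating monopolist sells every unit with P(Q) ≥ MC(Q), so output equals the competitive quantity Q = 18. Each buyer pays their reservation price, so CS = 0 and the firm captures all surplus.
CS = 0.
Change in consumer surplus: 0 − 60.75 = −60.75.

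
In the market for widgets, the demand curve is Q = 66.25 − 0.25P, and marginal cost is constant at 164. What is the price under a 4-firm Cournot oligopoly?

Inverting demand: P = 265 − 4Q.
With 4 symmetric Cournot firms, each firm's FOC gives 265 − 20q = 164, so q = 5.05, Q = 4·5.05 = 20.2, and P = 184.2.

P = 184.2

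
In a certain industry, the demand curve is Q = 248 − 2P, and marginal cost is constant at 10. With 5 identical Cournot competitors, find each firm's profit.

Inverting demand: P = 124 − 0.5Q.
Cournot with 5 identical firms: the symmetric best-response condition is 124 − 3q = 10. Each firm produces q = 38, total output Q = 190, price P = 29.
Each firm's profit = (29 − 10)·38 = 722.

π_i = 722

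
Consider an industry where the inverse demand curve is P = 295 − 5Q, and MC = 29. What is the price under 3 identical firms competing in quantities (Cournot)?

P = 95.5

Cournot with 3 identical firms: the symmetric best-response condition is 295 − 20q = 29. Each firm produces q = 13.3, total output Q = 39.9, price P = 95.5.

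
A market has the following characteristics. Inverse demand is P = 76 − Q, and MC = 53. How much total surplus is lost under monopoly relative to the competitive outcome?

DWL = 66.125

Under competition P = MC = 53, so Q = (76 − 53)/1 = 23.
Monopoly sets MR = MC: 76 − 2Q = 53 ⇒ Q = 11.5, P = 76 − 11.5 = 64.5.
DWL is the triangle between Q = 11.5 and Q = 23: ½·(23 − 11.5)·(64.5 − 53) = 66.125.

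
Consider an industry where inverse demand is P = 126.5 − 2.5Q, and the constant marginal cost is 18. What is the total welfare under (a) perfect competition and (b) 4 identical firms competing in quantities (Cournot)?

Competition: TS = 2354.45; Cournot: TS = 2260.272

Perfect competition: P = MC = 18, so 126.5 − 2.5Q = 18 and Q = 43.4.
CS = ½·(126.5 − 18)·43.4 = 2354.45; PS = (18 − 18)·43.4 = 0; TS = 2354.45.
With 4 symmetric Cournot firms, each firm's FOC gives 126.5 − 12.5q = 18, so q = 8.68, Q = 4·8.68 = 34.72, and P = 39.7.
CS = ½·(126.5 − 39.7)·34.72 = 1506.848; PS = (39.7 − 18)·34.72 = 753.424; TS = 2260.272.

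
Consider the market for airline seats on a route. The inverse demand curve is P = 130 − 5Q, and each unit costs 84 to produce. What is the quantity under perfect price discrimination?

A perfectly discriminating monopolist sells every unit with P(Q) ≥ MC(Q), so output equals the competitive quantity Q = 9.2. Each buyer pays their reservation price, so CS = 0 and the firm captures all surplus.

Q = 9.2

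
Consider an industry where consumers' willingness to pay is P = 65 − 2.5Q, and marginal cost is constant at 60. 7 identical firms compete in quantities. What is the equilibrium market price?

P = 60.625

In a 7-firm Cournot equilibrium, symmetry and the first-order condition give q = (65 − 60)/(20) = 0.25. So Q = 1.75 and P = 60.625.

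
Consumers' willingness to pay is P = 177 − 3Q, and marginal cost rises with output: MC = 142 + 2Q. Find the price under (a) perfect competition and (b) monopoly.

Under competition P = MC: 177 − 3Q = 142 + 2Q ⇒ Q = 7, P = 156.
A monopolist chooses Q where MR = MC. MR = 177 − 6Q; setting this equal to 142 + 2Q gives Q = 4.375 and P = 163.875.

Competition: P = 156; Monopoly: P = 163.875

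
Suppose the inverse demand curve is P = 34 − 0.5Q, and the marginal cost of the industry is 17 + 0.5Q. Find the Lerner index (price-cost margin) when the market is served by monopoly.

A monopolist chooses Q where MR = MC. MR = 34 − Q; setting this equal to 17 + 0.5Q gives Q = 34/3 and P = 85/3.
Lerner index = (P − MC)/P = (85/3 − 68/3)/(85/3) = 0.2.

Lerner index = 0.2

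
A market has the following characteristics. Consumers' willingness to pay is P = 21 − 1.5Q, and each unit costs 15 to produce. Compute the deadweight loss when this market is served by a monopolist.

DWL = 3

Under competition P = MC = 15, so Q = (21 − 15)/1.5 = 4.
The monopolist equates marginal revenue to marginal cost: 21 − 3Q = 15, so Q = 2. From demand, P = 18.
DWL is the triangle between Q = 2 and Q = 4: ½·(4 − 2)·(18 − 15) = 3.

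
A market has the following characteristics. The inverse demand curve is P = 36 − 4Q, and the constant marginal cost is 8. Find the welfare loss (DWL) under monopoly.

Under competition P = MC = 8, so Q = (36 − 8)/4 = 7.
The monopolist equates marginal revenue to marginal cost: 36 − 8Q = 8, so Q = 3.5. From demand, P = 22.
DWL is the triangle between Q = 3.5 and Q = 7: ½·(7 − 3.5)·(22 − 8) = 24.5.

DWL = 24.5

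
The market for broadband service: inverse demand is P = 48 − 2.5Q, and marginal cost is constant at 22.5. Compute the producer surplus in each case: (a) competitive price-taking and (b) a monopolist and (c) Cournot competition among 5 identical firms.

Perfect competition: P = MC = 22.5, so 48 − 2.5Q = 22.5 and Q = 10.2.
PS = (22.5 − 22.5)·10.2 = 0.
The monopolist equates marginal revenue to marginal cost: 48 − 5Q = 22.5, so Q = 5.1. From demand, P = 35.25.
PS = (35.25 − 22.5)·5.1 = 65.025.
With 5 symmetric Cournot firms, each firm's FOC gives 48 − 15q = 22.5, so q = 1.7, Q = 5·1.7 = 8.5, and P = 26.75.
PS = (26.75 − 22.5)·8.5 = 36.125.

Competition: PS = 0; Monopoly: PS = 65.025; Cournot: PS = 36.125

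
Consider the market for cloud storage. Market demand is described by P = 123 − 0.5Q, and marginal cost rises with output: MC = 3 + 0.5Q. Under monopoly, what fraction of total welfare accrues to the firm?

PS/TS = 0.75

A monopolist chooses Q where MR = MC. MR = 123 − Q; setting this equal to 3 + 0.5Q gives Q = 80 and P = 83.
CS = ½·(123 − 83)·80 = 1600.
PS = P·Q − VC(Q) = 83·80 − (3·80 + ½·0.5·80²) = 4800.
Share captured = PS/TS = 4800/6400 = 0.75.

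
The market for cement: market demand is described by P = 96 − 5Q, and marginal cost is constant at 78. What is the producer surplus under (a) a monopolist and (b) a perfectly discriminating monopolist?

Monopoly: PS = 16.2; Perfect PD: PS = 32.4

Monopoly sets MR = MC: 96 − 10Q = 78 ⇒ Q = 1.8, P = 96 − 5·1.8 = 87.
PS = (87 − 78)·1.8 = 16.2.
Under first-degree price discrimination the firm charges each unit its demand price and produces up to where P = MC, i.e. Q = 3.6. Consumer surplus is zero; producer surplus equals total surplus.
PS = ½·(96 − 78)·3.6 = 32.4.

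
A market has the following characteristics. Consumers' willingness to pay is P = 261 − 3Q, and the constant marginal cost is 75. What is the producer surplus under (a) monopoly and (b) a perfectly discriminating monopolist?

Monopoly: PS = 2883; Perfect PD: PS = 5766

The monopolist equates marginal revenue to marginal cost: 261 − 6Q = 75, so Q = 31. From demand, P = 168.
PS = (168 − 75)·31 = 2883.
With perfect price discrimination, output is the efficient level Q = 62 (where demand meets MC), but every buyer pays their willingness to pay: CS = 0 and PS = total surplus.
PS = ½·(261 − 75)·62 = 5766.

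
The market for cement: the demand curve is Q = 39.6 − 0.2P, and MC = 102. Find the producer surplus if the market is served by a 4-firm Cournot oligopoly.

Inverting demand: P = 198 − 5Q.
Cournot with 4 identical firms: the symmetric best-response condition is 198 − 25q = 102. Each firm produces q = 3.84, total output Q = 15.36, price P = 121.2.
PS = (121.2 − 102)·15.36 = 294.912.

PS = 294.912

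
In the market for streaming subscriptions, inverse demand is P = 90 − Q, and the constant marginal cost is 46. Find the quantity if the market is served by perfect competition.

Competitive firms price at marginal cost: P = 46, giving Q = 44.

Q = 44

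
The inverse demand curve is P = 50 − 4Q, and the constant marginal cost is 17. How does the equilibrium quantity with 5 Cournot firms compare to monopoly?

Cournot: Q = 6.875; Monopoly: Q = 4.125

In a 5-firm Cournot equilibrium, symmetry and the first-order condition give q = (50 − 17)/(24) = 1.375. So Q = 6.875 and P = 22.5.
A monopolist chooses Q where MR = MC. MR = 50 − 8Q; setting this equal to 17 gives Q = 4.125 and P = 33.5.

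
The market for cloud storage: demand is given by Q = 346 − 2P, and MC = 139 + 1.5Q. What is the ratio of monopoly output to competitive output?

Q_m/Q_c = 0.8

Inverting demand: P = 173 − 0.5Q.
Monopoly sets MR = MC: 173 − Q = 139 + 1.5Q ⇒ Q = 13.6, P = 173 − 0.5·13.6 = 166.2.
Under competition P = MC: 173 − 0.5Q = 139 + 1.5Q ⇒ Q = 17, P = 164.5.
Ratio Q_m/Q_c = 13.6/17 = 0.8.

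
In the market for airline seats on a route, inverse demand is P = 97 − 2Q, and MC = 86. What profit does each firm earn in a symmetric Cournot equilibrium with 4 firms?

Cournot with 4 identical firms: the symmetric best-response condition is 97 − 10q = 86. Each firm produces q = 1.1, total output Q = 4.4, price P = 88.2.
Each firm's profit = (88.2 − 86)·1.1 = 2.42.

π_i = 2.42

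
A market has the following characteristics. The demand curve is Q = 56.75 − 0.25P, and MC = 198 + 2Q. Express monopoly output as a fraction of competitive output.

Inverting demand: P = 227 − 4Q.
A monopolist chooses Q where MR = MC. MR = 227 − 8Q; setting this equal to 198 + 2Q gives Q = 2.9 and P = 215.4.
Under competition P = MC: 227 − 4Q = 198 + 2Q ⇒ Q = 29/6, P = 623/3.
Ratio Q_m/Q_c = 2.9/(29/6) = 0.6.

Q_m/Q_c = 0.6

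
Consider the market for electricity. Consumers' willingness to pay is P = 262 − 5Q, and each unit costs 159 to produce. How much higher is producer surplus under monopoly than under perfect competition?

Producer surplus rises by 530.45

Under competition P = MC = 159, so Q = (262 − 159)/5 = 20.6.
PS = (159 − 159)·20.6 = 0.
Monopoly sets MR = MC: 262 − 10Q = 159 ⇒ Q = 10.3, P = 262 − 5·10.3 = 210.5.
PS = (210.5 − 159)·10.3 = 530.45.
Change in producer surplus: 530.45 − 0 = 530.45.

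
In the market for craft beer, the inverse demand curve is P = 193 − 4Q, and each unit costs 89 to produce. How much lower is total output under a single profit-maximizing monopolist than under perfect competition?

Q falls by 13

Under competition P = MC = 89, so Q = (193 − 89)/4 = 26.
A monopolist chooses Q where MR = MC. MR = 193 − 8Q; setting this equal to 89 gives Q = 13 and P = 141.
Change in total output: 13 − 26 = −13.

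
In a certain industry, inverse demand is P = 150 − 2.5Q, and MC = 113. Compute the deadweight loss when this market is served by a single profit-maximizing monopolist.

DWL = 68.45

Under competition P = MC = 113, so Q = (150 − 113)/2.5 = 14.8.
Monopoly sets MR = MC: 150 − 5Q = 113 ⇒ Q = 7.4, P = 150 − 2.5·7.4 = 131.5.
DWL is the triangle between Q = 7.4 and Q = 14.8: ½·(14.8 − 7.4)·(131.5 − 113) = 68.45.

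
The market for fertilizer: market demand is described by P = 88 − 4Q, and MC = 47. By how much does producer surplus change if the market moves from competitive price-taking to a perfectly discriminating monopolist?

PS rises by 210.125

Competitive firms price at marginal cost: P = 47, giving Q = 10.25.
PS = (47 − 47)·10.25 = 0.
With perfect price discrimination, output is the efficient level Q = 10.25 (where demand meets MC), but every buyer pays their willingness to pay: CS = 0 and PS = total surplus.
PS = ½·(88 − 47)·10.25 = 210.125.
Change in producer surplus: 210.125 − 0 = 210.125.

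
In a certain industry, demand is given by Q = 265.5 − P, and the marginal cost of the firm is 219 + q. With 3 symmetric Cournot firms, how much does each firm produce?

Inverting demand: P = 265.5 − Q.
With 3 symmetric Cournot firms, each firm's FOC gives 265.5 − 4q = 219 + q, so q = 9.3, Q = 3·9.3 = 27.9, and P = 237.6.

q_i = 9.3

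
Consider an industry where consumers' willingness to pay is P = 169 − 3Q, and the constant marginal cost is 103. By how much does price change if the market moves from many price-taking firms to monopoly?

Under competition P = MC = 103, so Q = (169 − 103)/3 = 22.
The monopolist equates marginal revenue to marginal cost: 169 − 6Q = 103, so Q = 11. From demand, P = 136.
Change in price: 136 − 103 = 33.

P rises by 33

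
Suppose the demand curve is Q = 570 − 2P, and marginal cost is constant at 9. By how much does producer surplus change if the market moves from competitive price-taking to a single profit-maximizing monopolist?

Inverting demand: P = 285 − 0.5Q.
Under competition P = MC = 9, so Q = (285 − 9)/0.5 = 552.
PS = (9 − 9)·552 = 0.
Monopoly sets MR = MC: 285 − Q = 9 ⇒ Q = 276, P = 285 − 0.5·276 = 147.
PS = (147 − 9)·276 = 38088.
Change in producer surplus: 38088 − 0 = 38088.

PS rises by 38088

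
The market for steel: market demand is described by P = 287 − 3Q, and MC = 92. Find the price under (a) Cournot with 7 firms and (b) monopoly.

Cournot: P = 116.375; Monopoly: P = 189.5

In a 7-firm Cournot equilibrium, symmetry and the first-order condition give q = (287 − 92)/(24) = 8.125. So Q = 56.875 and P = 116.375.
Monopoly sets MR = MC: 287 − 6Q = 92 ⇒ Q = 32.5, P = 287 − 3·32.5 = 189.5.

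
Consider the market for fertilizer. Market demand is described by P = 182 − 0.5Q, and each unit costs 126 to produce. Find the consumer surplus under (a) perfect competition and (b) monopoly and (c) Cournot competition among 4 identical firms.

Competition: CS = 3136; Monopoly: CS = 784; Cournot: CS = 2007.04

Competitive firms price at marginal cost: P = 126, giving Q = 112.
CS = ½·(182 − 126)·112 = 3136.
A monopolist chooses Q where MR = MC. MR = 182 − Q; setting this equal to 126 gives Q = 56 and P = 154.
CS = ½·(182 − 154)·56 = 784.
Cournot with 4 identical firms: the symmetric best-response condition is 182 − 2.5q = 126. Each firm produces q = 22.4, total output Q = 89.6, price P = 137.2.
CS = ½·(182 − 137.2)·89.6 = 2007.04.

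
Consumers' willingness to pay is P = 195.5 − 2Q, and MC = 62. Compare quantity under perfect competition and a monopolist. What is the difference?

Q falls by 33.375

Perfect competition: P = MC = 62, so 195.5 − 2Q = 62 and Q = 66.75.
A monopolist chooses Q where MR = MC. MR = 195.5 − 4Q; setting this equal to 62 gives Q = 33.375 and P = 128.75.
Change in quantity: 33.375 − 66.75 = −33.375.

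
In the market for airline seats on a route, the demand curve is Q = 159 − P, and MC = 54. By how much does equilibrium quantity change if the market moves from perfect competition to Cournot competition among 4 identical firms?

Equilibrium quantity falls by 21

Inverting demand: P = 159 − Q.
Perfect competition: P = MC = 54, so 159 − Q = 54 and Q = 105.
Cournot with 4 identical firms: the symmetric best-response condition is 159 − 5q = 54. Each firm produces q = 21, total output Q = 84, price P = 75.
Change in equilibrium quantity: 84 − 105 = −21.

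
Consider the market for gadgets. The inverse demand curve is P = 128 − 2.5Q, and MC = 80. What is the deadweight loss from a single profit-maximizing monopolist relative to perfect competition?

Under competition P = MC = 80, so Q = (128 − 80)/2.5 = 19.2.
A monopolist chooses Q where MR = MC. MR = 128 − 5Q; setting this equal to 80 gives Q = 9.6 and P = 104.
DWL is the triangle between Q = 9.6 and Q = 19.2: ½·(19.2 − 9.6)·(104 − 80) = 115.2.

DWL = 115.2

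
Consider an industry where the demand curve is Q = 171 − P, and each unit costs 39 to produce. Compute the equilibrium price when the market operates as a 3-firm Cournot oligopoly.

Inverting demand: P = 171 − Q.
In a 3-firm Cournot equilibrium, symmetry and the first-order condition give q = (171 − 39)/(4) = 33. So Q = 99 and P = 72.

P = 72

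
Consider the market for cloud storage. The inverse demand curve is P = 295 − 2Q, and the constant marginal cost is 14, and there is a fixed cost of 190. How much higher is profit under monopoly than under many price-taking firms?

Competitive firms price at marginal cost: P = 14, giving Q = 140.5.
Profit = (14 − 14)·140.5 − 190 = −190.
The monopolist equates marginal revenue to marginal cost: 295 − 4Q = 14, so Q = 70.25. From demand, P = 154.5.
Profit = (154.5 − 14)·70.25 − 190 = 9680.125.
Change in profit: 9680.125 − −190 = 9870.125.

π rises by 9870.125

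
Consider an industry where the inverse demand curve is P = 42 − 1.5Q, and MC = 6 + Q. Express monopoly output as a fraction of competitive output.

Q_m/Q_c = 0.625

Monopoly sets MR = MC: 42 − 3Q = 6 + Q ⇒ Q = 9, P = 42 − 1.5·9 = 28.5.
Under competition P = MC: 42 − 1.5Q = 6 + Q ⇒ Q = 14.4, P = 20.4.
Ratio Q_m/Q_c = 9/14.4 = 0.625.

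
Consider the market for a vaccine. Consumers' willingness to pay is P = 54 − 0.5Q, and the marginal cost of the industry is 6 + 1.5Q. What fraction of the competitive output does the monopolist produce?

Q_m/Q_c = 0.8

Monopoly sets MR = MC: 54 − Q = 6 + 1.5Q ⇒ Q = 19.2, P = 54 − 0.5·19.2 = 44.4.
Under competition P = MC: 54 − 0.5Q = 6 + 1.5Q ⇒ Q = 24, P = 42.
Ratio Q_m/Q_c = 19.2/24 = 0.8.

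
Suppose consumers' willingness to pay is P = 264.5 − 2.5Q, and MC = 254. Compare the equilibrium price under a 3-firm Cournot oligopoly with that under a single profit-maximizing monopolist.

Cournot: P = 256.625; Monopoly: P = 259.25

With 3 symmetric Cournot firms, each firm's FOC gives 264.5 − 10q = 254, so q = 1.05, Q = 3·1.05 = 3.15, and P = 256.625.
A monopolist chooses Q where MR = MC. MR = 264.5 − 5Q; setting this equal to 254 gives Q = 2.1 and P = 259.25.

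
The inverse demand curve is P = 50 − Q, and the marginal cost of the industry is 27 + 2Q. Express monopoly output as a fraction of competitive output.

Q_m/Q_c = 0.75

The monopolist equates marginal revenue to marginal cost: 50 − 2Q = 27 + 2Q, so Q = 5.75. From demand, P = 44.25.
Under competition P = MC: 50 − Q = 27 + 2Q ⇒ Q = 23/3, P = 127/3.
Ratio Q_m/Q_c = 5.75/(23/3) = 0.75.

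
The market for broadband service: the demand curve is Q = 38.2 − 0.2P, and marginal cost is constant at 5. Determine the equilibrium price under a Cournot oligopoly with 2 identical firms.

Inverting demand: P = 191 − 5Q.
With 2 symmetric Cournot firms, each firm's FOC gives 191 − 15q = 5, so q = 12.4, Q = 2·12.4 = 24.8, and P = 67.

P = 67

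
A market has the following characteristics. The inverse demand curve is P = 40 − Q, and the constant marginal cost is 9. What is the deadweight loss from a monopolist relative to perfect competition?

Under competition P = MC = 9, so Q = (40 − 9)/1 = 31.
The monopolist equates marginal revenue to marginal cost: 40 − 2Q = 9, so Q = 15.5. From demand, P = 24.5.
DWL is the triangle between Q = 15.5 and Q = 31: ½·(31 − 15.5)·(24.5 − 9) = 120.125.

DWL = 120.125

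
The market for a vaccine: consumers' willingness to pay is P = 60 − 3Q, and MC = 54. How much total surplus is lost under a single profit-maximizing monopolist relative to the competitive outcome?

Competitive firms price at marginal cost: P = 54, giving Q = 2.
The monopolist equates marginal revenue to marginal cost: 60 − 6Q = 54, so Q = 1. From demand, P = 57.
DWL is the triangle between Q = 1 and Q = 2: ½·(2 − 1)·(57 − 54) = 1.5.

DWL = 1.5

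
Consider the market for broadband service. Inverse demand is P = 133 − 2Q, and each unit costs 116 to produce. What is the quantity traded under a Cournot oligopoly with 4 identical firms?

With 4 symmetric Cournot firms, each firm's FOC gives 133 − 10q = 116, so q = 1.7, Q = 4·1.7 = 6.8, and P = 119.4.

Q = 6.8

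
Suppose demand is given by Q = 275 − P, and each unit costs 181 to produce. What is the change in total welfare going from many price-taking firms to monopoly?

Inverting demand: P = 275 − Q.
Perfect competition: P = MC = 181, so 275 − Q = 181 and Q = 94.
CS = ½·(275 − 181)·94 = 4418; PS = (181 − 181)·94 = 0; TS = 4418.
A monopolist chooses Q where MR = MC. MR = 275 − 2Q; setting this equal to 181 gives Q = 47 and P = 228.
CS = ½·(275 − 228)·47 = 1104.5; PS = (228 − 181)·47 = 2209; TS = 3313.5.
Change in total welfare: 3313.5 − 4418 = −1104.5.

TS falls by 1104.5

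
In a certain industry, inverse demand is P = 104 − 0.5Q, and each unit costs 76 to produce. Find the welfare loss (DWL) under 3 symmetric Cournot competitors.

Competitive firms price at marginal cost: P = 76, giving Q = 56.
With 3 symmetric Cournot firms, each firm's FOC gives 104 − 2q = 76, so q = 14, Q = 3·14 = 42, and P = 83.
DWL is the triangle between Q = 42 and Q = 56: ½·(56 − 42)·(83 − 76) = 49.

DWL = 49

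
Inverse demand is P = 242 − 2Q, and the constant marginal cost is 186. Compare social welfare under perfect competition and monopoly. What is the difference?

Competitive firms price at marginal cost: P = 186, giving Q = 28.
CS = ½·(242 − 186)·28 = 784; PS = (186 − 186)·28 = 0; TS = 784.
The monopolist equates marginal revenue to marginal cost: 242 − 4Q = 186, so Q = 14. From demand, P = 214.
CS = ½·(242 − 214)·14 = 196; PS = (214 − 186)·14 = 392; TS = 588.
Change in social welfare: 588 − 784 = −196.

Social welfare falls by 196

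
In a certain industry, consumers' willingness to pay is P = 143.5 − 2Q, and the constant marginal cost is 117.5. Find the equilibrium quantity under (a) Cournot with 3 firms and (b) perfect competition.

Cournot: Q = 9.75; Competition: Q = 13

In a 3-firm Cournot equilibrium, symmetry and the first-order condition give q = (143.5 − 117.5)/(8) = 3.25. So Q = 9.75 and P = 124.
Competitive firms price at marginal cost: P = 117.5, giving Q = 13.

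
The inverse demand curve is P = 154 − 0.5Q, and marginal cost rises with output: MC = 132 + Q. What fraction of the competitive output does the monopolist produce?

Q_m/Q_c = 0.75

The monopolist equates marginal revenue to marginal cost: 154 − Q = 132 + Q, so Q = 11. From demand, P = 148.5.
Under competition P = MC: 154 − 0.5Q = 132 + Q ⇒ Q = 44/3, P = 440/3.
Ratio Q_m/Q_c = 11/(44/3) = 0.75.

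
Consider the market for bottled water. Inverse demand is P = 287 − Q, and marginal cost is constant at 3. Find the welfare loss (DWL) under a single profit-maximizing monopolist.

Competitive firms price at marginal cost: P = 3, giving Q = 284.
Monopoly sets MR = MC: 287 − 2Q = 3 ⇒ Q = 142, P = 287 − 142 = 145.
DWL is the triangle between Q = 142 and Q = 284: ½·(284 − 142)·(145 − 3) = 10082.

DWL = 10082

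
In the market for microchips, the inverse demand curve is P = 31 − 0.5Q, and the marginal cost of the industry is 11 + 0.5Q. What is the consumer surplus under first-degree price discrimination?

CS = 0

With perfect price discrimination, output is the efficient level Q = 20 (where demand meets MC), but every buyer pays their willingness to pay: CS = 0 and PS = total surplus.
CS = 0.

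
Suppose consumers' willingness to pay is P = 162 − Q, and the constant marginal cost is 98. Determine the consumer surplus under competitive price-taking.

CS = 2048

Perfect competition: P = MC = 98, so 162 − Q = 98 and Q = 64.
CS = ½·(162 − 98)·64 = 2048.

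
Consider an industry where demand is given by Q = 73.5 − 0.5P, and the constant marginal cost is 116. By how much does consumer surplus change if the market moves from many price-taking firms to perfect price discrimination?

Consumer surplus falls by 240.25

Inverting demand: P = 147 − 2Q.
Under competition P = MC = 116, so Q = (147 − 116)/2 = 15.5.
CS = ½·(147 − 116)·15.5 = 240.25.
Under first-degree price discrimination the firm charges each unit its demand price and produces up to where P = MC, i.e. Q = 15.5. Consumer surplus is zero; producer surplus equals total surplus.
CS = 0.
Change in consumer surplus: 0 − 240.25 = −240.25.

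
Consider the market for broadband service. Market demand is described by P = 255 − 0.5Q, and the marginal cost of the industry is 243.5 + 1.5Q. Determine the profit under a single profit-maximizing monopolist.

Monopoly sets MR = MC: 255 − Q = 243.5 + 1.5Q ⇒ Q = 4.6, P = 255 − 0.5·4.6 = 252.7.
Profit = 252.7·4.6 − (243.5·4.6 + ½·1.5·4.6²) = 26.45.

Profit = 26.45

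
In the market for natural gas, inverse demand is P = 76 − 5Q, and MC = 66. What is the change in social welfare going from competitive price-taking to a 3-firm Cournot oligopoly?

Under competition P = MC = 66, so Q = (76 − 66)/5 = 2.
CS = ½·(76 − 66)·2 = 10; PS = (66 − 66)·2 = 0; TS = 10.
Cournot with 3 identical firms: the symmetric best-response condition is 76 − 20q = 66. Each firm produces q = 0.5, total output Q = 1.5, price P = 68.5.
CS = ½·(76 − 68.5)·1.5 = 5.625; PS = (68.5 − 66)·1.5 = 3.75; TS = 9.375.
Change in social welfare: 9.375 − 10 = −0.625.

Social welfare falls by 0.625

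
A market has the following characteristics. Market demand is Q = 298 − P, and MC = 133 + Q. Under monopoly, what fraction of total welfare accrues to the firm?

Inverting demand: P = 298 − Q.
Monopoly sets MR = MC: 298 − 2Q = 133 + Q ⇒ Q = 55, P = 298 − 55 = 243.
CS = ½·(298 − 243)·55 = 1512.5.
PS = P·Q − VC(Q) = 243·55 − (133·55 + ½·1·55²) = 4537.5.
Share captured = PS/TS = 4537.5/6050 = 0.75.

PS/TS = 0.75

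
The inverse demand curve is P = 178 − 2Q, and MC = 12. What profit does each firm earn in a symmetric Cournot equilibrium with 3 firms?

In a 3-firm Cournot equilibrium, symmetry and the first-order condition give q = (178 − 12)/(8) = 20.75. So Q = 62.25 and P = 53.5.
Each firm's profit = (53.5 − 12)·20.75 = 861.125.

π_i = 861.125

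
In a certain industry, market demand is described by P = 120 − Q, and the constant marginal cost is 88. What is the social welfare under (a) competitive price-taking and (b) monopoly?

Competition: TS = 512; Monopoly: TS = 384

Under competition P = MC = 88, so Q = (120 − 88)/1 = 32.
CS = ½·(120 − 88)·32 = 512; PS = (88 − 88)·32 = 0; TS = 512.
A monopolist chooses Q where MR = MC. MR = 120 − 2Q; setting this equal to 88 gives Q = 16 and P = 104.
CS = ½·(120 − 104)·16 = 128; PS = (104 − 88)·16 = 256; TS = 384.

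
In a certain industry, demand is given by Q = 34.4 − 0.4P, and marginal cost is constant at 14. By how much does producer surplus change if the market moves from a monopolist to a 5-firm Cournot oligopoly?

Inverting demand: P = 86 − 2.5Q.
A monopolist chooses Q where MR = MC. MR = 86 − 5Q; setting this equal to 14 gives Q = 14.4 and P = 50.
PS = (50 − 14)·14.4 = 518.4.
With 5 symmetric Cournot firms, each firm's FOC gives 86 − 15q = 14, so q = 4.8, Q = 5·4.8 = 24, and P = 26.
PS = (26 − 14)·24 = 288.
Change in producer surplus: 288 − 518.4 = −230.4.

Producer surplus falls by 230.4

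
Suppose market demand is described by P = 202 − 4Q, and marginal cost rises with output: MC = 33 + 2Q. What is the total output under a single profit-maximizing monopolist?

A monopolist chooses Q where MR = MC. MR = 202 − 8Q; setting this equal to 33 + 2Q gives Q = 16.9 and P = 134.4.

Q = 16.9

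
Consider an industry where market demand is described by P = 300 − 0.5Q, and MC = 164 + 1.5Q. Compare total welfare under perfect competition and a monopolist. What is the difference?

Total welfare falls by 184.96

Under competition P = MC: 300 − 0.5Q = 164 + 1.5Q ⇒ Q = 68, P = 266.
CS = ½·(300 − 266)·68 = 1156; PS = (266·68 − 164·68 − ½·1.5·68²) = 3468; TS = 4624.
A monopolist chooses Q where MR = MC. MR = 300 − Q; setting this equal to 164 + 1.5Q gives Q = 54.4 and P = 272.8.
CS = ½·(300 − 272.8)·54.4 = 739.84; PS = (272.8·54.4 − 164·54.4 − ½·1.5·54.4²) = 3699.2; TS = 4439.04.
Change in total welfare: 4439.04 − 4624 = −184.96.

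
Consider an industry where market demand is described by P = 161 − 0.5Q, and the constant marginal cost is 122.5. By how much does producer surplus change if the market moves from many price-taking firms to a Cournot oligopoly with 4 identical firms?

Perfect competition: P = MC = 122.5, so 161 − 0.5Q = 122.5 and Q = 77.
PS = (122.5 − 122.5)·77 = 0.
Cournot with 4 identical firms: the symmetric best-response condition is 161 − 2.5q = 122.5. Each firm produces q = 15.4, total output Q = 61.6, price P = 130.2.
PS = (130.2 − 122.5)·61.6 = 474.32.
Change in producer surplus: 474.32 − 0 = 474.32.

PS rises by 474.32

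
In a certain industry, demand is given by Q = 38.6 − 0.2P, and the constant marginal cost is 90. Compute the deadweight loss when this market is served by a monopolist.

Inverting demand: P = 193 − 5Q.
Under competition P = MC = 90, so Q = (193 − 90)/5 = 20.6.
Monopoly sets MR = MC: 193 − 10Q = 90 ⇒ Q = 10.3, P = 193 − 5·10.3 = 141.5.
DWL is the triangle between Q = 10.3 and Q = 20.6: ½·(20.6 − 10.3)·(141.5 − 90) = 265.225.

DWL = 265.225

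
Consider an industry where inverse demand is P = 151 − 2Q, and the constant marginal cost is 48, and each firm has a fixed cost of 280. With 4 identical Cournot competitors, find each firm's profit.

Cournot with 4 identical firms: the symmetric best-response condition is 151 − 10q = 48. Each firm produces q = 10.3, total output Q = 41.2, price P = 68.6.
Each firm's profit = (68.6 − 48)·10.3 − 280 = −67.82.

π_i = −67.82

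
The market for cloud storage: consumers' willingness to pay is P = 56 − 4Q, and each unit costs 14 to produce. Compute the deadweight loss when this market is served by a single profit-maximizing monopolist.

Under competition P = MC = 14, so Q = (56 − 14)/4 = 10.5.
Monopoly sets MR = MC: 56 − 8Q = 14 ⇒ Q = 5.25, P = 56 − 4·5.25 = 35.
DWL is the triangle between Q = 5.25 and Q = 10.5: ½·(10.5 − 5.25)·(35 − 14) = 55.125.

DWL = 55.125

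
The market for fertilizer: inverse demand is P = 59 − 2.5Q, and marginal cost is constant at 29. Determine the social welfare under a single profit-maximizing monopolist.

Monopoly sets MR = MC: 59 − 5Q = 29 ⇒ Q = 6, P = 59 − 2.5·6 = 44.
CS = ½·(59 − 44)·6 = 45; PS = (44 − 29)·6 = 90; TS = 135.

TS = 135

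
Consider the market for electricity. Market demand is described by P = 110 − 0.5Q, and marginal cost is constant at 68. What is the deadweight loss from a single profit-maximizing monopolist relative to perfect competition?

DWL = 441

Competitive firms price at marginal cost: P = 68, giving Q = 84.
A monopolist chooses Q where MR = MC. MR = 110 − Q; setting this equal to 68 gives Q = 42 and P = 89.
DWL is the triangle between Q = 42 and Q = 84: ½·(84 − 42)·(89 − 68) = 441.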